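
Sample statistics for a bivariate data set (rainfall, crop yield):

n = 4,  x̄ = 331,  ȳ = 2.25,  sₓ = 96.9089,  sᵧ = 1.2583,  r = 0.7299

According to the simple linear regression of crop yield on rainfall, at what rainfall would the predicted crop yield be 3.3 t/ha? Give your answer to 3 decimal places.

441.791

b = r · sᵧ/sₓ = 0.7299 · 1.2583/96.9089 = 0.009477
a = ȳ − b·x̄ = 2.25 − 0.009477·331 = -0.886981
Set a + b·x = 3.3: x = (3.3 − (-0.886981)) / 0.009477 = 441.791235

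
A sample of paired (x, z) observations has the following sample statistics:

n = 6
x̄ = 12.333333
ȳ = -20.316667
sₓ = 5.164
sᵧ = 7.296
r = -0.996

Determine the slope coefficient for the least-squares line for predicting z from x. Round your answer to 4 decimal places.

-1.4072

b = r · sᵧ/sₓ = -0.996 · 7.296/5.164 = -1.407207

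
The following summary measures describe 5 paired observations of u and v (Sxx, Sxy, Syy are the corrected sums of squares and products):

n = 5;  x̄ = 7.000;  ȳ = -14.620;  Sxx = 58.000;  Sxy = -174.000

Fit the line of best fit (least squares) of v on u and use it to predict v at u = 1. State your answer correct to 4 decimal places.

b = Sxy/Sxx = -174/58 = -3
a = ȳ − b·x̄ = -14.62 − (-3)·7 = 6.38
ŷ(1) = a + b·1 = 6.38 + (-3)·1 = 3.38

3.3800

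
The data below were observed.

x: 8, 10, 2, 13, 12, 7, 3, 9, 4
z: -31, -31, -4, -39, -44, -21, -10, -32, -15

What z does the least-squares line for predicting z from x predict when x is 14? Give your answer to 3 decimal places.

-46.887

n = 9, Σx = 68, Σy = -227, Σxy = -2126, Σx² = 636
Sxx = Σx² − (Σx)²/n = 636 − 513.777778 = 122.222222
Sxy = Σxy − (Σx)(Σy)/n = -2126 − (-1715.111111) = -410.888889
b = Sxy/Sxx = -410.888889/122.222222 = -3.361818
a = ȳ − b·x̄ = -25.222222 − (-3.361818)·7.555556 = 0.178182
ŷ(14) = a + b·14 = 0.178182 + (-3.361818)·14 = -46.887273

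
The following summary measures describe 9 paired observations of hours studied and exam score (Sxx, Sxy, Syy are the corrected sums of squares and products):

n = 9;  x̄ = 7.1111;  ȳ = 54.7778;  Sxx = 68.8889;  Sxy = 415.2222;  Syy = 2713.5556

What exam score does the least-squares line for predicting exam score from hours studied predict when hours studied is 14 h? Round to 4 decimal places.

96.3001

b = Sxy/Sxx = 415.2222/68.8889 = 6.027418
a = ȳ − b·x̄ = 54.7778 − 6.027418·7.1111 = 11.916227
ŷ(14) = a + b·14 = 11.916227 + 6.027418·14 = 96.300080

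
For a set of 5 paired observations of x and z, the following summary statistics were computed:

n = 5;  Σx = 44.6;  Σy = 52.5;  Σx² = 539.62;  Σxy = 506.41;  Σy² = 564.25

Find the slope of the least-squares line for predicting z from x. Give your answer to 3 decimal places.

0.269

Sxx = Σx² − (Σx)²/n = 539.62 − 397.832 = 141.788
Sxy = Σxy − (Σx)(Σy)/n = 506.41 − 468.3 = 38.11
b = Sxy/Sxx = 38.11/141.788 = 0.268782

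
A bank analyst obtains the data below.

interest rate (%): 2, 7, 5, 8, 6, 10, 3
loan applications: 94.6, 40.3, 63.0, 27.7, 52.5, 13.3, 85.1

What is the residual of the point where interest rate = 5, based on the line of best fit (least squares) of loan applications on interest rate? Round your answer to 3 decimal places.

0.177

n = 7, Σx = 41, Σy = 376.5, Σxy = 1711.2, Σx² = 287
Sxx = Σx² − (Σx)²/n = 287 − 240.142857 = 46.857143
Sxy = Σxy − (Σx)(Σy)/n = 1711.2 − 2205.214286 = -494.014286
b = Sxy/Sxx = -494.014286/46.857143 = -10.542988
a = ȳ − b·x̄ = 53.785714 − (-10.542988)·5.857143 = 115.5375
ŷ(5) = 115.5375 + (-10.542988)·5 = 62.822561
residual = y − ŷ = 63.0 − 62.822561 = 0.177439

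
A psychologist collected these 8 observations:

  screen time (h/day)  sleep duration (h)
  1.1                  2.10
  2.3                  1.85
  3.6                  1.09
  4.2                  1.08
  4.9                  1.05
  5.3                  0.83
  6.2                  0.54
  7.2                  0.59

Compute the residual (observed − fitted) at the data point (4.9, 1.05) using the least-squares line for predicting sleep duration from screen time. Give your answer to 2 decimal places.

n = 8, Σx = 34.8, Σy = 9.13, Σxy = 32.165, Σx² = 179.48
Sxx = Σx² − (Σx)²/n = 179.48 − 151.38 = 28.1
Sxy = Σxy − (Σx)(Σy)/n = 32.165 − 39.7155 = -7.5505
b = Sxy/Sxx = -7.5505/28.1 = -0.268701
a = ȳ − b·x̄ = 1.14125 − (-0.268701)·4.35 = 2.310100
ŷ(4.9) = 2.310100 + (-0.268701)·4.9 = 0.993464
residual = y − ŷ = 1.05 − 0.993464 = 0.056536

0.06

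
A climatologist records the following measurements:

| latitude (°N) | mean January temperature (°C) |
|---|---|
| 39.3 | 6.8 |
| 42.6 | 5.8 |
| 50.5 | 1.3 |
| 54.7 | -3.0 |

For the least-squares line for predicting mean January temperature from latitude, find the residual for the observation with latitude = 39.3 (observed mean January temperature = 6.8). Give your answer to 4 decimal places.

-0.6086

n = 4, Σx = 187.1, Σy = 10.9, Σxy = 415.87, Σx² = 8901.59
Sxx = Σx² − (Σx)²/n = 8901.59 − 8751.6025 = 149.9875
Sxy = Σxy − (Σx)(Σy)/n = 415.87 − 509.8475 = -93.9775
b = Sxy/Sxx = -93.9775/149.9875 = -0.626569
a = ȳ − b·x̄ = 2.725 − (-0.626569)·46.775 = 32.032759
ŷ(39.3) = 32.032759 + (-0.626569)·39.3 = 7.408602
residual = y − ŷ = 6.8 − 7.408602 = -0.608602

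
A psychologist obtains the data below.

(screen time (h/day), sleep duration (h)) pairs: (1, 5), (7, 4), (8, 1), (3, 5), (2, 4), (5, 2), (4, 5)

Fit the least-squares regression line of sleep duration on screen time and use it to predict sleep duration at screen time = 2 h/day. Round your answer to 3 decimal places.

4.725

n = 7, Σx = 30, Σy = 26, Σxy = 94, Σx² = 168
Sxx = Σx² − (Σx)²/n = 168 − 128.571429 = 39.428571
Sxy = Σxy − (Σx)(Σy)/n = 94 − 111.428571 = -17.428571
b = Sxy/Sxx = -17.428571/39.428571 = -0.442029
a = ȳ − b·x̄ = 3.714286 − (-0.442029)·4.285714 = 5.608696
ŷ(2) = a + b·2 = 5.608696 + (-0.442029)·2 = 4.724638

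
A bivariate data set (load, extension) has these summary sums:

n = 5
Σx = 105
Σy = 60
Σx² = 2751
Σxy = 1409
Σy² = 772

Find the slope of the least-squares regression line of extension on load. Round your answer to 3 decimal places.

Sxx = Σx² − (Σx)²/n = 2751 − 2205 = 546
Sxy = Σxy − (Σx)(Σy)/n = 1409 − 1260 = 149
b = Sxy/Sxx = 149/546 = 0.272894

0.273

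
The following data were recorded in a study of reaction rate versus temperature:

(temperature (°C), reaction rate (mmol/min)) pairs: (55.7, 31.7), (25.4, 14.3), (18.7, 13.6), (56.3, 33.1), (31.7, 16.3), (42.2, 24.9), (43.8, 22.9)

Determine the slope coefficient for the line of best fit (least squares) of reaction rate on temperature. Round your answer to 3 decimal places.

n = 7, Σx = 273.8, Σy = 156.8, Σxy = 6817.27, Σx² = 11971.2
Sxx = Σx² − (Σx)²/n = 11971.2 − 10709.491429 = 1261.708571
Sxy = Σxy − (Σx)(Σy)/n = 6817.27 − 6133.12 = 684.15
b = Sxy/Sxx = 684.15/1261.708571 = 0.542241

0.542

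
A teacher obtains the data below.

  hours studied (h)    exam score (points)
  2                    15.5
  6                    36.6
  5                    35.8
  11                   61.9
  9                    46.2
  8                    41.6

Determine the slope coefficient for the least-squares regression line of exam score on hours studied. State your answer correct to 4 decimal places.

4.6328

n = 6, Σx = 41, Σy = 237.6, Σxy = 1859.1, Σx² = 331
Sxx = Σx² − (Σx)²/n = 331 − 280.166667 = 50.833333
Sxy = Σxy − (Σx)(Σy)/n = 1859.1 − 1623.6 = 235.5
b = Sxy/Sxx = 235.5/50.833333 = 4.632787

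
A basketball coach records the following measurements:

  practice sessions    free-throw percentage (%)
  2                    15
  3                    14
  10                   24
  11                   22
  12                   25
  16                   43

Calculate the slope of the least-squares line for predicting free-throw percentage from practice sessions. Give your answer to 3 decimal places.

1.723

n = 6, Σx = 54, Σy = 143, Σxy = 1542, Σx² = 634
Sxx = Σx² − (Σx)²/n = 634 − 486 = 148
Sxy = Σxy − (Σx)(Σy)/n = 1542 − 1287 = 255
b = Sxy/Sxx = 255/148 = 1.722973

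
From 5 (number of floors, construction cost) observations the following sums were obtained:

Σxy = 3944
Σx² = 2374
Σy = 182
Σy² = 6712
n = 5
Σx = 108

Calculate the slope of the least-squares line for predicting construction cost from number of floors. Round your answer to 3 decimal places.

Sxx = Σx² − (Σx)²/n = 2374 − 2332.8 = 41.2
Sxy = Σxy − (Σx)(Σy)/n = 3944 − 3931.2 = 12.8
b = Sxy/Sxx = 12.8/41.2 = 0.310680

0.311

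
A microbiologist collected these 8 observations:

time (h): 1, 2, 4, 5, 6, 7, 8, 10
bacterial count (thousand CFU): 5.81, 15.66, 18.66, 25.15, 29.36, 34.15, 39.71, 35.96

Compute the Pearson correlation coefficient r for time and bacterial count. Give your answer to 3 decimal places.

n = 8, Σx = 43, Σy = 204.46, Σxy = 1330.01, Σx² = 295, Σy² = 6157.9476
Sxx = Σx² − (Σx)²/n = 295 − 231.125 = 63.875
Sxy = Σxy − (Σx)(Σy)/n = 1330.01 − 1098.9725 = 231.0375
Syy = Σy² − (Σy)²/n = 6157.9476 − 5225.48645 = 932.46115
r = Sxy/√(Sxx·Syy) = 231.0375/√(59560.955956) = 231.0375/244.051134 = 0.946677

0.947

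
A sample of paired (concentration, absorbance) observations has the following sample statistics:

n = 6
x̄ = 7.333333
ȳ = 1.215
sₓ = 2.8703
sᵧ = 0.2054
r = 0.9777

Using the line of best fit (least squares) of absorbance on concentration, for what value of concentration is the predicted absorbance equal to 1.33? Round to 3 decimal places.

b = r · sᵧ/sₓ = 0.9777 · 0.2054/2.8703 = 0.069965
a = ȳ − b·x̄ = 1.215 − 0.069965·7.333333 = 0.701926
Set a + b·x = 1.33: x = (1.33 − 0.701926) / 0.069965 = 8.977020

8.977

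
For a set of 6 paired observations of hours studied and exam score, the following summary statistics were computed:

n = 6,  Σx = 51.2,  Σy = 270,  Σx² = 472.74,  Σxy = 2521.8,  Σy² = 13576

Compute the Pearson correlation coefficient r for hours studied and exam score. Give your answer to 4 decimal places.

0.9635

Sxx = Σx² − (Σx)²/n = 472.74 − 436.906667 = 35.833333
Sxy = Σxy − (Σx)(Σy)/n = 2521.8 − 2304 = 217.8
Syy = Σy² − (Σy)²/n = 13576 − 12150 = 1426
r = Sxy/√(Sxx·Syy) = 217.8/√(51098.333333) = 217.8/226.049405 = 0.963506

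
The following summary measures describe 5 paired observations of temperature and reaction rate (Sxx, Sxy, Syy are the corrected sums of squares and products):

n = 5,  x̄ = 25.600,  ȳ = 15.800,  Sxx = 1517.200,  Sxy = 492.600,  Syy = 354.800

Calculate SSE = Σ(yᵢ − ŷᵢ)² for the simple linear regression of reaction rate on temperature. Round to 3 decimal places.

b = Sxy/Sxx = 492.6/1517.2 = 0.324677
SSE = Syy − b·Sxy = 354.8 − 0.324677·492.6 = 194.864092

194.864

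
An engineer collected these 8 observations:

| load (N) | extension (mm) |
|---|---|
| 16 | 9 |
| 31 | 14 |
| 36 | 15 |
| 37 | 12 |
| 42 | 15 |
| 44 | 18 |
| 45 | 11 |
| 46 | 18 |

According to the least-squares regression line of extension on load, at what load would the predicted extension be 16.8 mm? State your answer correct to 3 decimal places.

50.221

n = 8, Σx = 297, Σy = 112, Σxy = 4307, Σx² = 11723
Sxx = Σx² − (Σx)²/n = 11723 − 11026.125 = 696.875
Sxy = Σxy − (Σx)(Σy)/n = 4307 − 4158 = 149
b = Sxy/Sxx = 149/696.875 = 0.213812
a = ȳ − b·x̄ = 14 − 0.213812·37.125 = 6.062242
Set a + b·x = 16.8: x = (16.8 − 6.062242) / 0.213812 = 50.220638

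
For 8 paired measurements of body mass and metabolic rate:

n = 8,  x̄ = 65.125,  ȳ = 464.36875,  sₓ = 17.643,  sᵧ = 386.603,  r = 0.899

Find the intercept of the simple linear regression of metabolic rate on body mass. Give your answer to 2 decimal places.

b = r · sᵧ/sₓ = 0.899 · 386.603/17.643 = 19.699376
a = ȳ − b·x̄ = 464.36875 − 19.699376·65.125 = -818.553135

-818.55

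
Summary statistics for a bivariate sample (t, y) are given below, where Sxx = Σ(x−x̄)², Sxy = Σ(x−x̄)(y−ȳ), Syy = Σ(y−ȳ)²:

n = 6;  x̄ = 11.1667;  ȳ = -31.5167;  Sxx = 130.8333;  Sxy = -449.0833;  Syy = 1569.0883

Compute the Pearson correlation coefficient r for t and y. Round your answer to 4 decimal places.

r = Sxy/√(Sxx·Syy) = -449.0833/√(205289.000280) = -449.0833/453.088292 = -0.991161

-0.9912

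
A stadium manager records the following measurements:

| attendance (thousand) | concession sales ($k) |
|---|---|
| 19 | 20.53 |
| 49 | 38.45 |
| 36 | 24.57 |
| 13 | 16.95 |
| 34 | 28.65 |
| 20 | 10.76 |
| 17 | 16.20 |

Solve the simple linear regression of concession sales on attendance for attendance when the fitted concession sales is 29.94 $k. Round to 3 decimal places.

38.859

n = 7, Σx = 188, Σy = 156.11, Σxy = 4843.69, Σx² = 6072
Sxx = Σx² − (Σx)²/n = 6072 − 5049.142857 = 1022.857143
Sxy = Σxy − (Σx)(Σy)/n = 4843.69 − 4192.668571 = 651.021429
b = Sxy/Sxx = 651.021429/1022.857143 = 0.636473
a = ȳ − b·x̄ = 22.301429 − 0.636473·26.857143 = 5.207570
Set a + b·x = 29.94: x = (29.94 − 5.207570) / 0.636473 = 38.858541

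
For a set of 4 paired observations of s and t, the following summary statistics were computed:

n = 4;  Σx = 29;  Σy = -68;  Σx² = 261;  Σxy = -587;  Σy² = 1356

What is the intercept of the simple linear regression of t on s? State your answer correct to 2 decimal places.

Sxx = Σx² − (Σx)²/n = 261 − 210.25 = 50.75
Sxy = Σxy − (Σx)(Σy)/n = -587 − (-493) = -94
b = Sxy/Sxx = -94/50.75 = -1.852217
a = ȳ − b·x̄ = -17 − (-1.852217)·7.25 = -3.571429

-3.57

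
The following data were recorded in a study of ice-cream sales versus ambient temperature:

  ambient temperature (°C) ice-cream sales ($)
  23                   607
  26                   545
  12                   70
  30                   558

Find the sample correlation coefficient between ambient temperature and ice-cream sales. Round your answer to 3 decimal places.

n = 4, Σx = 91, Σy = 1780, Σxy = 45711, Σx² = 2249, Σy² = 981738
Sxx = Σx² − (Σx)²/n = 2249 − 2070.25 = 178.75
Sxy = Σxy − (Σx)(Σy)/n = 45711 − 40495 = 5216
Syy = Σy² − (Σy)²/n = 981738 − 792100 = 189638
r = Sxy/√(Sxx·Syy) = 5216/√(33897792.5) = 5216/5822.181078 = 0.895884

0.896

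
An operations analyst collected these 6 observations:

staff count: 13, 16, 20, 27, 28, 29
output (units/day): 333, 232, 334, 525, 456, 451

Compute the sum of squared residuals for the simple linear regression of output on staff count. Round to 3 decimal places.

16741.083

n = 6, Σx = 133, Σy = 2331, Σxy = 54743, Σx² = 3179, Σy² = 963231
Sxx = Σx² − (Σx)²/n = 3179 − 2948.166667 = 230.833333
Sxy = Σxy − (Σx)(Σy)/n = 54743 − 51670.5 = 3072.5
Syy = Σy² − (Σy)²/n = 963231 − 905593.5 = 57637.5
b = Sxy/Sxx = 3072.5/230.833333 = 13.310469
SSE = Syy − b·Sxy = 57637.5 − 13.310469·3072.5 = 16741.083032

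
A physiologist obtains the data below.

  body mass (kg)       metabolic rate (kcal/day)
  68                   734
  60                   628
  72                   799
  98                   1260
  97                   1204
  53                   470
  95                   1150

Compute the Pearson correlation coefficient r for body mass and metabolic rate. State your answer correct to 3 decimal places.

0.998

n = 7, Σx = 543, Σy = 6245, Σxy = 519548, Σx² = 44255, Σy² = 6152157
Sxx = Σx² − (Σx)²/n = 44255 − 42121.285714 = 2133.714286
Sxy = Σxy − (Σx)(Σy)/n = 519548 − 484433.571429 = 35114.428571
Syy = Σy² − (Σy)²/n = 6152157 − 5571432.142857 = 580724.857143
r = Sxy/√(Sxx·Syy) = 35114.428571/√(1239100923.755102) = 35114.428571/35200.865384 = 0.997544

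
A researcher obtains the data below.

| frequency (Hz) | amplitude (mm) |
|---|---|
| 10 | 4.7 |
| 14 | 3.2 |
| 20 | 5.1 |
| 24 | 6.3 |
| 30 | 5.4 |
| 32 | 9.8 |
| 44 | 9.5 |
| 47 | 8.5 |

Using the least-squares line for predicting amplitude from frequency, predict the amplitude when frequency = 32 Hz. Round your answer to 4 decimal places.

7.2273

n = 8, Σx = 221, Σy = 52.5, Σxy = 1638.1, Σx² = 7341
Sxx = Σx² − (Σx)²/n = 7341 − 6105.125 = 1235.875
Sxy = Σxy − (Σx)(Σy)/n = 1638.1 − 1450.3125 = 187.7875
b = Sxy/Sxx = 187.7875/1235.875 = 0.151947
a = ȳ − b·x̄ = 6.5625 − 0.151947·27.625 = 2.364964
ŷ(32) = a + b·32 = 2.364964 + 0.151947·32 = 7.227268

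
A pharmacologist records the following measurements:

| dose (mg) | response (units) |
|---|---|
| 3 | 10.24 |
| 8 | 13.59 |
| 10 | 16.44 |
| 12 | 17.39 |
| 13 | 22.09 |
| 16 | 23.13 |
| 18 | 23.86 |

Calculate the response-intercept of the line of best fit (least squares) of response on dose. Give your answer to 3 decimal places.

6.747

n = 7, Σx = 80, Σy = 126.74, Σxy = 1599.25, Σx² = 1066
Sxx = Σx² − (Σx)²/n = 1066 − 914.285714 = 151.714286
Sxy = Σxy − (Σx)(Σy)/n = 1599.25 − 1448.457143 = 150.792857
b = Sxy/Sxx = 150.792857/151.714286 = 0.993927
a = ȳ − b·x̄ = 18.105714 − 0.993927·11.428571 = 6.746554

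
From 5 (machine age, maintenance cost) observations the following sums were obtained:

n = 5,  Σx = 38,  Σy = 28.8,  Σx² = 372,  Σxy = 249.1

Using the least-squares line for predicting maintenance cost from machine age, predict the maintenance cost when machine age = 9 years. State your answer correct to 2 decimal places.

Sxx = Σx² − (Σx)²/n = 372 − 288.8 = 83.2
Sxy = Σxy − (Σx)(Σy)/n = 249.1 − 218.88 = 30.22
b = Sxy/Sxx = 30.22/83.2 = 0.363221
a = ȳ − b·x̄ = 5.76 − 0.363221·7.6 = 2.999519
ŷ(9) = a + b·9 = 2.999519 + 0.363221·9 = 6.268510

6.27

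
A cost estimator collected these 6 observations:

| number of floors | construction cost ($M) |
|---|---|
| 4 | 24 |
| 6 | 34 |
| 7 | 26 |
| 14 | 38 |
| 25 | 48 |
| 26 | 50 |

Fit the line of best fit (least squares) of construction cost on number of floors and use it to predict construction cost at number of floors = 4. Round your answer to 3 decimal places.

26.392

n = 6, Σx = 82, Σy = 220, Σxy = 3514, Σx² = 1598
Sxx = Σx² − (Σx)²/n = 1598 − 1120.666667 = 477.333333
Sxy = Σxy − (Σx)(Σy)/n = 3514 − 3006.666667 = 507.333333
b = Sxy/Sxx = 507.333333/477.333333 = 1.062849
a = ȳ − b·x̄ = 36.666667 − 1.062849·13.666667 = 22.141061
ŷ(4) = a + b·4 = 22.141061 + 1.062849·4 = 26.392458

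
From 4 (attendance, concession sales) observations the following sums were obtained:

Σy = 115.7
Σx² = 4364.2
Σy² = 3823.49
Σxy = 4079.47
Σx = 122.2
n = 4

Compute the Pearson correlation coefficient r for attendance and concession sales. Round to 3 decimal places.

0.993

Sxx = Σx² − (Σx)²/n = 4364.2 − 3733.21 = 630.99
Sxy = Σxy − (Σx)(Σy)/n = 4079.47 − 3534.635 = 544.835
Syy = Σy² − (Σy)²/n = 3823.49 − 3346.6225 = 476.8675
r = Sxy/√(Sxx·Syy) = 544.835/√(300898.623825) = 544.835/548.542272 = 0.993242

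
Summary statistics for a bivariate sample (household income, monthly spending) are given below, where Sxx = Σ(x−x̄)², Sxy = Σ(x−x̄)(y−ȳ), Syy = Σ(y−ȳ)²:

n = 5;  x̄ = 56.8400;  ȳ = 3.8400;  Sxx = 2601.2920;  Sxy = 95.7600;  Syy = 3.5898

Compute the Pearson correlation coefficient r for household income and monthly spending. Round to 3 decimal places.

r = Sxy/√(Sxx·Syy) = 95.76/√(9338.118022) = 95.76/96.633938 = 0.990956

0.991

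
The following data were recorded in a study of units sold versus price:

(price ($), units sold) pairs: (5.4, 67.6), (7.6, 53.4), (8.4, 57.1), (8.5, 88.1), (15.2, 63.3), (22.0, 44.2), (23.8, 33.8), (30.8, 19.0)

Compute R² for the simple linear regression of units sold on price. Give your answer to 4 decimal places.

n = 8, Σx = 121.7, Σy = 426.5, Σxy = 5323.57, Σx² = 2459.85, Σy² = 25907.31
Sxx = Σx² − (Σx)²/n = 2459.85 − 1851.36125 = 608.48875
Sxy = Σxy − (Σx)(Σy)/n = 5323.57 − 6488.13125 = -1164.56125
Syy = Σy² − (Σy)²/n = 25907.31 − 22737.78125 = 3169.52875
R² = Sxy²/(Sxx·Syy) = (-1164.56125)²/(608.48875·3169.52875) = 0.703198

0.7032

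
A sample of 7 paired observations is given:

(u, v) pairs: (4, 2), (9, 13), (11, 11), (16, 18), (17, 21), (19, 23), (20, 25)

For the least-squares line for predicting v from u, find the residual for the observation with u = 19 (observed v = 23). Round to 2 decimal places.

n = 7, Σx = 96, Σy = 113, Σxy = 1828, Σx² = 1524
Sxx = Σx² − (Σx)²/n = 1524 − 1316.571429 = 207.428571
Sxy = Σxy − (Σx)(Σy)/n = 1828 − 1549.714286 = 278.285714
b = Sxy/Sxx = 278.285714/207.428571 = 1.341598
a = ȳ − b·x̄ = 16.142857 − 1.341598·13.714286 = -2.256198
ŷ(19) = -2.256198 + 1.341598·19 = 23.234160
residual = y − ŷ = 23 − 23.234160 = -0.234160

-0.23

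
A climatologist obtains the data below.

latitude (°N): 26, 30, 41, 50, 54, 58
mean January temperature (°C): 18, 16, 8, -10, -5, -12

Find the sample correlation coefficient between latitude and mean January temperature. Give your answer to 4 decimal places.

n = 6, Σx = 259, Σy = 15, Σxy = -190, Σx² = 12037, Σy² = 913
Sxx = Σx² − (Σx)²/n = 12037 − 11180.166667 = 856.833333
Sxy = Σxy − (Σx)(Σy)/n = -190 − 647.5 = -837.5
Syy = Σy² − (Σy)²/n = 913 − 37.5 = 875.5
r = Sxy/√(Sxx·Syy) = -837.5/√(750157.583333) = -837.5/866.116380 = -0.966960

-0.9670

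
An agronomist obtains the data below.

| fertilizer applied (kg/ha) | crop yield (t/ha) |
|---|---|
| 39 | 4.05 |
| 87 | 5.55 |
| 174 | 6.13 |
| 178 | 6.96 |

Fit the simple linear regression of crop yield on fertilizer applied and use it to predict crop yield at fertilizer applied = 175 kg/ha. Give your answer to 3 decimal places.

6.608

n = 4, Σx = 478, Σy = 22.69, Σxy = 2946.3, Σx² = 71050
Sxx = Σx² − (Σx)²/n = 71050 − 57121 = 13929
Sxy = Σxy − (Σx)(Σy)/n = 2946.3 − 2711.455 = 234.845
b = Sxy/Sxx = 234.845/13929 = 0.016860
a = ȳ − b·x̄ = 5.6725 − 0.016860·119.5 = 3.657712
ŷ(175) = a + b·175 = 3.657712 + 0.016860·175 = 6.608238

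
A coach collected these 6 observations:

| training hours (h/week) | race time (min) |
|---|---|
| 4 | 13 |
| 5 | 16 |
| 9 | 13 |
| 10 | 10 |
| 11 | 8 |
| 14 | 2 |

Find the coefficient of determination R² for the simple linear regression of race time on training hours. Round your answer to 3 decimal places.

0.795

n = 6, Σx = 53, Σy = 62, Σxy = 465, Σx² = 539, Σy² = 762
Sxx = Σx² − (Σx)²/n = 539 − 468.166667 = 70.833333
Sxy = Σxy − (Σx)(Σy)/n = 465 − 547.666667 = -82.666667
Syy = Σy² − (Σy)²/n = 762 − 640.666667 = 121.333333
R² = Sxy²/(Sxx·Syy) = (-82.666667)²/(70.833333·121.333333) = 0.795139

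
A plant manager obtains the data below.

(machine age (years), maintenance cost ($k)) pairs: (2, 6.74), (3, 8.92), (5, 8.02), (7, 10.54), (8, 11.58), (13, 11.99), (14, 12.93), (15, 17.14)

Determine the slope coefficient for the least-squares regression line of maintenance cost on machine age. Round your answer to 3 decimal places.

0.583

n = 8, Σx = 67, Σy = 87.86, Σxy = 840.75, Σx² = 741
Sxx = Σx² − (Σx)²/n = 741 − 561.125 = 179.875
Sxy = Σxy − (Σx)(Σy)/n = 840.75 − 735.8275 = 104.9225
b = Sxy/Sxx = 104.9225/179.875 = 0.583308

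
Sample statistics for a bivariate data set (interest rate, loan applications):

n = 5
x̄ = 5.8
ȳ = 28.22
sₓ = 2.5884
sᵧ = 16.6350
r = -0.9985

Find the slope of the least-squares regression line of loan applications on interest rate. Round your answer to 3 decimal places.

-6.417

b = r · sᵧ/sₓ = -0.9985 · 16.635/2.5884 = -6.417110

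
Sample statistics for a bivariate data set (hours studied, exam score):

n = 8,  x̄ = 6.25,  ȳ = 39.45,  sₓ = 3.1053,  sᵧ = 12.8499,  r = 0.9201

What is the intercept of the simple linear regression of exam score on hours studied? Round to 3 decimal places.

15.654

b = r · sᵧ/sₓ = 0.9201 · 12.8499/3.1053 = 3.807424
a = ȳ − b·x̄ = 39.45 − 3.807424·6.25 = 15.653602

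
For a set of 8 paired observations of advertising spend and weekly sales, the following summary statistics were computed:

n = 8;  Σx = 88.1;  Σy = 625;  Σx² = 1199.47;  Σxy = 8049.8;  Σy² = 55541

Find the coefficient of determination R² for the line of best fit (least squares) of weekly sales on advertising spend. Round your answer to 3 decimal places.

Sxx = Σx² − (Σx)²/n = 1199.47 − 970.20125 = 229.26875
Sxy = Σxy − (Σx)(Σy)/n = 8049.8 − 6882.8125 = 1166.9875
Syy = Σy² − (Σy)²/n = 55541 − 48828.125 = 6712.875
R² = Sxy²/(Sxx·Syy) = (1166.9875)²/(229.26875·6712.875) = 0.884869

0.885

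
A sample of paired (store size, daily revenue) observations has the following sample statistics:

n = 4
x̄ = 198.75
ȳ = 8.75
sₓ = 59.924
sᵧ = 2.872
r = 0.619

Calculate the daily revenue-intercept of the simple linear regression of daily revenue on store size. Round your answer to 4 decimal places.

2.8537

b = r · sᵧ/sₓ = 0.619 · 2.872/59.924 = 0.029667
a = ȳ − b·x̄ = 8.75 − 0.029667·198.75 = 2.853675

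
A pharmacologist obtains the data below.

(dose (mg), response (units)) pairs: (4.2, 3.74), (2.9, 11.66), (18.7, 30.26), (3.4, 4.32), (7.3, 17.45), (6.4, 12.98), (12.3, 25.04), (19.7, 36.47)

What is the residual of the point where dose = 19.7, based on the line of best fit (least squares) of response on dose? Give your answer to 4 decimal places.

n = 8, Σx = 74.9, Σy = 141.92, Σxy = 1866.98, Σx² = 1020.93
Sxx = Σx² − (Σx)²/n = 1020.93 − 701.25125 = 319.67875
Sxy = Σxy − (Σx)(Σy)/n = 1866.98 − 1328.726 = 538.254
b = Sxy/Sxx = 538.254/319.67875 = 1.683734
a = ȳ − b·x̄ = 17.74 − 1.683734·9.3625 = 1.976040
ŷ(19.7) = 1.976040 + 1.683734·19.7 = 35.145601
residual = y − ŷ = 36.47 − 35.145601 = 1.324399

1.3244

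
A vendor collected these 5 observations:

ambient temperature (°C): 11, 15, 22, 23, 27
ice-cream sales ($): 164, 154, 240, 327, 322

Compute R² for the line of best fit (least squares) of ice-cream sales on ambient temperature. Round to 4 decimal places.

n = 5, Σx = 98, Σy = 1207, Σxy = 25609, Σx² = 2088, Σy² = 318825
Sxx = Σx² − (Σx)²/n = 2088 − 1920.8 = 167.2
Sxy = Σxy − (Σx)(Σy)/n = 25609 − 23657.2 = 1951.8
Syy = Σy² − (Σy)²/n = 318825 − 291369.8 = 27455.2
R² = Sxy²/(Sxx·Syy) = (1951.8)²/(167.2·27455.2) = 0.829869

0.8299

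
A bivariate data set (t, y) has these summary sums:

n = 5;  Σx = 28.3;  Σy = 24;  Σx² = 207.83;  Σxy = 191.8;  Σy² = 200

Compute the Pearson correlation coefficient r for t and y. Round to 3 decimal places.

0.880

Sxx = Σx² − (Σx)²/n = 207.83 − 160.178 = 47.652
Sxy = Σxy − (Σx)(Σy)/n = 191.8 − 135.84 = 55.96
Syy = Σy² − (Σy)²/n = 200 − 115.2 = 84.8
r = Sxy/√(Sxx·Syy) = 55.96/√(4040.8896) = 55.96/63.567992 = 0.880317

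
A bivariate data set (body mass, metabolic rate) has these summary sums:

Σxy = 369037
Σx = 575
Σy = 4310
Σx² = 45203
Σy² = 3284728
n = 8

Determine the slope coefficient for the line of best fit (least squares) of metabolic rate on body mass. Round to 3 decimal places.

15.292

Sxx = Σx² − (Σx)²/n = 45203 − 41328.125 = 3874.875
Sxy = Σxy − (Σx)(Σy)/n = 369037 − 309781.25 = 59255.75
b = Sxy/Sxx = 59255.75/3874.875 = 15.292300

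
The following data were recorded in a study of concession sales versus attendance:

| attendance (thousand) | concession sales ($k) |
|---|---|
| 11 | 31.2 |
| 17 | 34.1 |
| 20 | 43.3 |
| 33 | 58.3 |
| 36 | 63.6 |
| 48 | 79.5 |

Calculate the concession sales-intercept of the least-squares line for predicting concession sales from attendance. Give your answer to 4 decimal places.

14.6739

n = 6, Σx = 165, Σy = 310, Σxy = 9818.4, Σx² = 5499
Sxx = Σx² − (Σx)²/n = 5499 − 4537.5 = 961.5
Sxy = Σxy − (Σx)(Σy)/n = 9818.4 − 8525 = 1293.4
b = Sxy/Sxx = 1293.4/961.5 = 1.345190
a = ȳ − b·x̄ = 51.666667 − 1.345190·27.5 = 14.673947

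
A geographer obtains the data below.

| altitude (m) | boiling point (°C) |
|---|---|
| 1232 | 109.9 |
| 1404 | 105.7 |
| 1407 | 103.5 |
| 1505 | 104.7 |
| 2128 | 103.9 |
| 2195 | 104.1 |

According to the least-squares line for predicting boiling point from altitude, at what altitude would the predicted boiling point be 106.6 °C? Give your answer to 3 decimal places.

1257.618

n = 6, Σx = 9871, Σy = 631.8, Σxy = 1036596.3, Σx² = 17080123
Sxx = Σx² − (Σx)²/n = 17080123 − 16239440.166667 = 840682.833333
Sxy = Σxy − (Σx)(Σy)/n = 1036596.3 − 1039416.3 = -2820
b = Sxy/Sxx = -2820/840682.833333 = -0.003354
a = ȳ − b·x̄ = 105.3 − (-0.003354)·1645.166667 = 110.818573
Set a + b·x = 106.6: x = (106.6 − 110.818573) / (-0.003354) = 1257.617843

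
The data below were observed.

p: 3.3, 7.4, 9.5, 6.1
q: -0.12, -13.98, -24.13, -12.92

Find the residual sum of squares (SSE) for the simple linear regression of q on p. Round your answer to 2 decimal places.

7.57

n = 4, Σx = 26.3, Σy = -51.15, Σxy = -411.895, Σx² = 193.11, Σy² = 944.6381
Sxx = Σx² − (Σx)²/n = 193.11 − 172.9225 = 20.1875
Sxy = Σxy − (Σx)(Σy)/n = -411.895 − (-336.31125) = -75.58375
Syy = Σy² − (Σy)²/n = 944.6381 − 654.080625 = 290.557475
b = Sxy/Sxx = -75.58375/20.1875 = -3.744087
SSE = Syy − b·Sxy = 290.557475 − (-3.744087)·(-75.58375) = 7.565363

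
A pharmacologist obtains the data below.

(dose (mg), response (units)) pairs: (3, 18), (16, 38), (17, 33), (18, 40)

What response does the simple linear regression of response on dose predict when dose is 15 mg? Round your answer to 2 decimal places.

n = 4, Σx = 54, Σy = 129, Σxy = 1943, Σx² = 878
Sxx = Σx² − (Σx)²/n = 878 − 729 = 149
Sxy = Σxy − (Σx)(Σy)/n = 1943 − 1741.5 = 201.5
b = Sxy/Sxx = 201.5/149 = 1.352349
a = ȳ − b·x̄ = 32.25 − 1.352349·13.5 = 13.993289
ŷ(15) = a + b·15 = 13.993289 + 1.352349·15 = 34.278523

34.28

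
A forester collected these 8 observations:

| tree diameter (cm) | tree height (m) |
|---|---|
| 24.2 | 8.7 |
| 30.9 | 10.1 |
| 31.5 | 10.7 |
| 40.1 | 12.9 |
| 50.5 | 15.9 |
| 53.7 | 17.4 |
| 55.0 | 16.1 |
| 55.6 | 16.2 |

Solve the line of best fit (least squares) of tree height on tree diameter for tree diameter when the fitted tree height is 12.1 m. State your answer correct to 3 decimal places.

n = 8, Σx = 341.5, Σy = 108, Σxy = 4900.52, Σx² = 15691.01
Sxx = Σx² − (Σx)²/n = 15691.01 − 14577.78125 = 1113.22875
Sxy = Σxy − (Σx)(Σy)/n = 4900.52 − 4610.25 = 290.27
b = Sxy/Sxx = 290.27/1113.22875 = 0.260746
a = ȳ − b·x̄ = 13.5 − 0.260746·42.6875 = 2.369403
Set a + b·x = 12.1: x = (12.1 − 2.369403) / 0.260746 = 37.318291

37.318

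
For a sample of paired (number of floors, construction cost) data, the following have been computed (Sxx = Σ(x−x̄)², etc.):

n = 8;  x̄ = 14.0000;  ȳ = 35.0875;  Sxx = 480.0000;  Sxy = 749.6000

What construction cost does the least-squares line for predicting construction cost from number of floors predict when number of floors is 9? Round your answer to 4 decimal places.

27.2792

b = Sxy/Sxx = 749.6/480 = 1.561667
a = ȳ − b·x̄ = 35.0875 − 1.561667·14 = 13.224167
ŷ(9) = a + b·9 = 13.224167 + 1.561667·9 = 27.279167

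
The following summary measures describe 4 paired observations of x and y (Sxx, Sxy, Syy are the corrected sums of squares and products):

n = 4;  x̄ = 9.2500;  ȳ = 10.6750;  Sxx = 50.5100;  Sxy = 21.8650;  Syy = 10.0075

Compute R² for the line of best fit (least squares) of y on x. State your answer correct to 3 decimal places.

R² = Sxy²/(Sxx·Syy) = (21.865)²/(50.51·10.0075) = 0.945793

0.946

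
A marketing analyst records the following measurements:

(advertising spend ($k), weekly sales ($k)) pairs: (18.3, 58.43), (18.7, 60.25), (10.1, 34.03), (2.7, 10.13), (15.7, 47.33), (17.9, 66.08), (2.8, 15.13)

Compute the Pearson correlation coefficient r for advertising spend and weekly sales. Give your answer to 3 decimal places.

0.985

n = 7, Σx = 86.2, Σy = 291.38, Σxy = 4535.275, Σx² = 1368.62, Σy² = 15140.3974
Sxx = Σx² − (Σx)²/n = 1368.62 − 1061.491429 = 307.128571
Sxy = Σxy − (Σx)(Σy)/n = 4535.275 − 3588.136571 = 947.138429
Syy = Σy² − (Σy)²/n = 15140.3974 − 12128.900629 = 3011.496771
r = Sxy/√(Sxx·Syy) = 947.138429/√(924916.701271) = 947.138429/961.725897 = 0.984832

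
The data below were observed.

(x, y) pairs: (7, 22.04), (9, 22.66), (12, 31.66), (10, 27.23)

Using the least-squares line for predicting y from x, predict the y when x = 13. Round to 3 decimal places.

n = 4, Σx = 38, Σy = 103.59, Σxy = 1010.44, Σx² = 374
Sxx = Σx² − (Σx)²/n = 374 − 361 = 13
Sxy = Σxy − (Σx)(Σy)/n = 1010.44 − 984.105 = 26.335
b = Sxy/Sxx = 26.335/13 = 2.025769
a = ȳ − b·x̄ = 25.8975 − 2.025769·9.5 = 6.652692
ŷ(13) = a + b·13 = 6.652692 + 2.025769·13 = 32.987692

32.988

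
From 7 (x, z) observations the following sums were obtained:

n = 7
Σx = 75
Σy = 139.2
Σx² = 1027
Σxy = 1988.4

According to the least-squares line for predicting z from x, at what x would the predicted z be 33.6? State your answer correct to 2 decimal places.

16.88

Sxx = Σx² − (Σx)²/n = 1027 − 803.571429 = 223.428571
Sxy = Σxy − (Σx)(Σy)/n = 1988.4 − 1491.428571 = 496.971429
b = Sxy/Sxx = 496.971429/223.428571 = 2.224297
a = ȳ − b·x̄ = 19.885714 − 2.224297·10.714286 = -3.946036
Set a + b·x = 33.6: x = (33.6 − (-3.946036)) / 2.224297 = 16.879959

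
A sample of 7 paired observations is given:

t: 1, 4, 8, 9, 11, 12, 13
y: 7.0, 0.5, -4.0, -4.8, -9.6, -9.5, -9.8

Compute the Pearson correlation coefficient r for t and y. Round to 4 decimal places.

n = 7, Σx = 58, Σy = -30.2, Σxy = -413.2, Σx² = 596, Σy² = 366.74
Sxx = Σx² − (Σx)²/n = 596 − 480.571429 = 115.428571
Sxy = Σxy − (Σx)(Σy)/n = -413.2 − (-250.228571) = -162.971429
Syy = Σy² − (Σy)²/n = 366.74 − 130.291429 = 236.448571
r = Sxy/√(Sxx·Syy) = -162.971429/√(27292.920816) = -162.971429/165.205692 = -0.986476

-0.9865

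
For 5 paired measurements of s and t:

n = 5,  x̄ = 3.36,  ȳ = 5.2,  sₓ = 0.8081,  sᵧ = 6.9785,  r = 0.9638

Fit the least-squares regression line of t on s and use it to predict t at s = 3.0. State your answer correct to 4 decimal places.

b = r · sᵧ/sₓ = 0.9638 · 6.9785/0.8081 = 8.323077
a = ȳ − b·x̄ = 5.2 − 8.323077·3.36 = -22.765538
ŷ(3.0) = a + b·3.0 = -22.765538 + 8.323077·3 = 2.203692

2.2037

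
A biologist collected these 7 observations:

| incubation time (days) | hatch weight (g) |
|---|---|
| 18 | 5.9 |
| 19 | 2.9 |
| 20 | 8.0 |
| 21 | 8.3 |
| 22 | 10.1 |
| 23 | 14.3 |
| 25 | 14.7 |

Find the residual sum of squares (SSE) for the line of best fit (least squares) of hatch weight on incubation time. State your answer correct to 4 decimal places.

17.2451

n = 7, Σx = 148, Σy = 64.2, Σxy = 1414.2, Σx² = 3164, Σy² = 698.7
Sxx = Σx² − (Σx)²/n = 3164 − 3129.142857 = 34.857143
Sxy = Σxy − (Σx)(Σy)/n = 1414.2 − 1357.371429 = 56.828571
Syy = Σy² − (Σy)²/n = 698.7 − 588.805714 = 109.894286
b = Sxy/Sxx = 56.828571/34.857143 = 1.630328
SSE = Syy − b·Sxy = 109.894286 − 1.630328·56.828571 = 17.245082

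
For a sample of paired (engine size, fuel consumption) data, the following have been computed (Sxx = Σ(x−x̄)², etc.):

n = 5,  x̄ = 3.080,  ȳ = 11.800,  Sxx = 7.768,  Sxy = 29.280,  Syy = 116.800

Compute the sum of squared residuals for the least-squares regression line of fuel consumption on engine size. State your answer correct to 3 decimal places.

6.435

b = Sxy/Sxx = 29.28/7.768 = 3.769310
SSE = Syy − b·Sxy = 116.8 − 3.769310·29.28 = 6.434604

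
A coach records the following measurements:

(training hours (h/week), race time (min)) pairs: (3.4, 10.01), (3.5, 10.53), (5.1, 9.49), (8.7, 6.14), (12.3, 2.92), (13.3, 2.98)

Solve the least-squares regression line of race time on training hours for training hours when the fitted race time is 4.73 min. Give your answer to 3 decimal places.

n = 6, Σx = 46.3, Σy = 42.07, Σxy = 248.256, Σx² = 453.69
Sxx = Σx² − (Σx)²/n = 453.69 − 357.281667 = 96.408333
Sxy = Σxy − (Σx)(Σy)/n = 248.256 − 324.640167 = -76.384167
b = Sxy/Sxx = -76.384167/96.408333 = -0.792298
a = ȳ − b·x̄ = 7.011667 − (-0.792298)·7.716667 = 13.125569
Set a + b·x = 4.73: x = (4.73 − 13.125569) / (-0.792298) = 10.596474

10.596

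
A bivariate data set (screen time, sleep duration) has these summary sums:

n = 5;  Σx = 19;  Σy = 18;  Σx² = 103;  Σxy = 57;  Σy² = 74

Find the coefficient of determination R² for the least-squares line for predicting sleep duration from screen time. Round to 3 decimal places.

Sxx = Σx² − (Σx)²/n = 103 − 72.2 = 30.8
Sxy = Σxy − (Σx)(Σy)/n = 57 − 68.4 = -11.4
Syy = Σy² − (Σy)²/n = 74 − 64.8 = 9.2
R² = Sxy²/(Sxx·Syy) = (-11.4)²/(30.8·9.2) = 0.458639

0.459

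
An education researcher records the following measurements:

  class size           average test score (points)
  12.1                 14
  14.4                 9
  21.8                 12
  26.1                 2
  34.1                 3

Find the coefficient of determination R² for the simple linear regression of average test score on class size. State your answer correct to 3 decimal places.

0.644

n = 5, Σx = 108.5, Σy = 40, Σxy = 715.1, Σx² = 2673.03, Σy² = 434
Sxx = Σx² − (Σx)²/n = 2673.03 − 2354.45 = 318.58
Sxy = Σxy − (Σx)(Σy)/n = 715.1 − 868 = -152.9
Syy = Σy² − (Σy)²/n = 434 − 320 = 114
R² = Sxy²/(Sxx·Syy) = (-152.9)²/(318.58·114) = 0.643712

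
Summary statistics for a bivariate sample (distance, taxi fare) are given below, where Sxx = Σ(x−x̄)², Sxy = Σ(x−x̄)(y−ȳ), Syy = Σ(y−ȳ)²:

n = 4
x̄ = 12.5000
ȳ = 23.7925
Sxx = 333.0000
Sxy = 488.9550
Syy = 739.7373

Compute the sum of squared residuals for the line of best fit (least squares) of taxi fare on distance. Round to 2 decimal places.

b = Sxy/Sxx = 488.955/333 = 1.468333
SSE = Syy − b·Sxy = 739.7373 − 1.468333·488.955 = 21.788375

21.79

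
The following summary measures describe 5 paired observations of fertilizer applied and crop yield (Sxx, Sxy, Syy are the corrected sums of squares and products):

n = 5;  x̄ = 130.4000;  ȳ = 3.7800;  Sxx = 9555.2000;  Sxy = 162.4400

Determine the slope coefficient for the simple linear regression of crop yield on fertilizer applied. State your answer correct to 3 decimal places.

0.017

b = Sxy/Sxx = 162.44/9555.2 = 0.017000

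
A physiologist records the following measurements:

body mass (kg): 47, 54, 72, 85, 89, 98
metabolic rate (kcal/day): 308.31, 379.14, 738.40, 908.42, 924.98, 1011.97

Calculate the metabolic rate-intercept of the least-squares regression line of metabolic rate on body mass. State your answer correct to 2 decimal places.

-373.06

n = 6, Σx = 445, Σy = 4271.22, Σxy = 346840.91, Σx² = 35059
Sxx = Σx² − (Σx)²/n = 35059 − 33004.166667 = 2054.833333
Sxy = Σxy − (Σx)(Σy)/n = 346840.91 − 316782.15 = 30058.76
b = Sxy/Sxx = 30058.76/2054.833333 = 14.628320
a = ȳ − b·x̄ = 711.87 − 14.628320·74.166667 = -373.063750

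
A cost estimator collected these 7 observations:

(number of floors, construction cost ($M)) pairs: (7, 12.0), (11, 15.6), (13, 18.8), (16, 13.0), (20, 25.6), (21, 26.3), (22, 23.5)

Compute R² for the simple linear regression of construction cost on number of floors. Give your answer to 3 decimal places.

0.716

n = 7, Σx = 110, Σy = 134.8, Σxy = 2289.3, Σx² = 1920, Σy² = 2809.1
Sxx = Σx² − (Σx)²/n = 1920 − 1728.571429 = 191.428571
Sxy = Σxy − (Σx)(Σy)/n = 2289.3 − 2118.285714 = 171.014286
Syy = Σy² − (Σy)²/n = 2809.1 − 2595.862857 = 213.237143
R² = Sxy²/(Sxx·Syy) = (171.014286)²/(191.428571·213.237143) = 0.716465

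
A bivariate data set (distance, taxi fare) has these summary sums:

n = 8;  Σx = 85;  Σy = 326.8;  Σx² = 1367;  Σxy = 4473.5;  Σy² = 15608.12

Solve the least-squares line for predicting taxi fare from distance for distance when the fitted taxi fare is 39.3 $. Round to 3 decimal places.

9.907

Sxx = Σx² − (Σx)²/n = 1367 − 903.125 = 463.875
Sxy = Σxy − (Σx)(Σy)/n = 4473.5 − 3472.25 = 1001.25
b = Sxy/Sxx = 1001.25/463.875 = 2.158448
a = ȳ − b·x̄ = 40.85 − 2.158448·10.625 = 17.916492
Set a + b·x = 39.3: x = (39.3 − 17.916492) / 2.158448 = 9.906891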